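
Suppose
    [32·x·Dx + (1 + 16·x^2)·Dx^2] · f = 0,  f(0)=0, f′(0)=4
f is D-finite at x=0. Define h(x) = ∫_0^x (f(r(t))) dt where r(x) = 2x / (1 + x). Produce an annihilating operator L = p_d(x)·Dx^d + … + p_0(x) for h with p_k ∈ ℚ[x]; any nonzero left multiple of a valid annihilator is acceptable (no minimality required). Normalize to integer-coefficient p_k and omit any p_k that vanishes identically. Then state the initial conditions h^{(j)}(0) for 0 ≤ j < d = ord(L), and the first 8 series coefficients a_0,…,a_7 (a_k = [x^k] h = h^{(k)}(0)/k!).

f: a_k = 0, 4, 0, -64/3, 0, 1024/5, 0, -16384/7, …
L₀ from L_f via x↦r, Dx↦r'^{-1}Dx.
Integrate: L := L₀·Dx.
L = (2 + 130·x)·Dx^2 + (1 + 2·x + 65·x^2)·Dx^3  (order 3).
h: a_k = 0, 0, 4, -8/3, -122/3, 504/5, 13844/15, -93208/21, …
ICs: h(0) = 0, h′(0) = 0, h′′(0) = 8.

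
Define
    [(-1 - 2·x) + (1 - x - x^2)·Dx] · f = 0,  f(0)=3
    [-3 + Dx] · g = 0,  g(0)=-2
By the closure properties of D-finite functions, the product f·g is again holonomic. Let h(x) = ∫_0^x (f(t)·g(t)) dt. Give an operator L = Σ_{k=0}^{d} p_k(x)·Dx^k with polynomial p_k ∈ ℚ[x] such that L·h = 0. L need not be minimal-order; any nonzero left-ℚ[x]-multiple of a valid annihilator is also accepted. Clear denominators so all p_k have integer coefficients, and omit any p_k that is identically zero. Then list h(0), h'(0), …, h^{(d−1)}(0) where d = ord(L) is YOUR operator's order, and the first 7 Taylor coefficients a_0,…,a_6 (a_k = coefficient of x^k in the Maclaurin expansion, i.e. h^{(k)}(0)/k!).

f: a_k = 3, 3, 6, 9, 15, 24, 39, …
g: a_k = -2, -6, -9, -9, -27/4, -81/20, -81/40, …
h₀=f·g: eliminate ⇒ L₀, order ≤ 1·1.
Integrate: L := L₀·Dx.
L = (4 - x - 3·x^2)·Dx + (-1 + x + x^2)·Dx^2  (order 2).
h: a_k = 0, -6, -12, -19, -27, -741/20, -509/10, …
ICs: h(0) = 0, h′(0) = -6.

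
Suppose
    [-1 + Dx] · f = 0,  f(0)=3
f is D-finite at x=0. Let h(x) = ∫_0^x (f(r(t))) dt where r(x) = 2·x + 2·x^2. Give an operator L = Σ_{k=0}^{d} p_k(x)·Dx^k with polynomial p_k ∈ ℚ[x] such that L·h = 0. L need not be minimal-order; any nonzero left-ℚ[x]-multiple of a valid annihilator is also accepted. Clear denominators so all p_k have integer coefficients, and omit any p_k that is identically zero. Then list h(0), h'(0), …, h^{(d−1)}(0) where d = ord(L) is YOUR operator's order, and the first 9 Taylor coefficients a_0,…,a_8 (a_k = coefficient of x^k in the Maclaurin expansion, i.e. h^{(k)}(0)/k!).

f: a_k = 3, 3, 3/2, 1/2, 1/8, 1/40, 1/240, 1/1680, 1/13440, …
h₀=f(r): pull back L_f along r ⇒ L₀.
h=∫₀ˣh₀: take L = L₀·Dx.
L = (-2 - 4·x)·Dx + Dx^2  (order 2).
h: a_k = 0, 3, 3, 4, 4, 4, 52/15, 304/105, 232/105, …
ICs: h(0) = 0, h′(0) = 3.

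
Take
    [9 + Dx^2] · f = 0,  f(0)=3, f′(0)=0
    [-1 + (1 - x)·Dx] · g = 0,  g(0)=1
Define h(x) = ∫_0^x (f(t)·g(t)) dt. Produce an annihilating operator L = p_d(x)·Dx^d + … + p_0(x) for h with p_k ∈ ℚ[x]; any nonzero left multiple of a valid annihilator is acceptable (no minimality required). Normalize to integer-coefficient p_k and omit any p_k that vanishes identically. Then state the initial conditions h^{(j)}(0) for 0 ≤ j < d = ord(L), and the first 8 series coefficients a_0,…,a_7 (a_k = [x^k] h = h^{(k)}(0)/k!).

f: a_k = 3, 0, -27/2, 0, 81/8, 0, -243/80, 0, …
g: a_k = 1, 1, 1, 1, 1, 1, 1, 1, …
Product ⇒ symmetric product L₀, ord ≤ 2.
h=∫h₀ ⇒ L = L₀·Dx.
L = (-9 + 9·x)·Dx + 2·Dx^2 + (-1 + x)·Dx^3  (order 3).
h: a_k = 0, 3, 3/2, -7/2, -21/8, -3/40, -1/16, -39/80, …
ICs: h(0) = 0, h′(0) = 3, h′′(0) = 3.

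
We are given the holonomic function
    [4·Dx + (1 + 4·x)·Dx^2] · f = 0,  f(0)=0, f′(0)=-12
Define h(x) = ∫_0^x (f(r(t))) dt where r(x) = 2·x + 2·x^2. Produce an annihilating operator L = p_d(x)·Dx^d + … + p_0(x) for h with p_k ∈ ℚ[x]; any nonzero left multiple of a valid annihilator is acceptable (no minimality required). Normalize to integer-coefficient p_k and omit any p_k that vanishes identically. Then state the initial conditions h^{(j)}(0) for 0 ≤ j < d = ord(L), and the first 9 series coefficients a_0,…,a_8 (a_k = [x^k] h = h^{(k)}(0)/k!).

f: a_k = 0, -12, 24, -64, 192, -3072/5, 2048, -49152/7, 24576, …
L₀ from L_f via x↦r, Dx↦r'^{-1}Dx.
h=∫₀ˣh₀: take L = L₀·Dx.
L = (6 + 16·x + 16·x^2)·Dx^2 + (1 + 10·x + 24·x^2 + 16·x^3)·Dx^3  (order 3).
h: a_k = 0, 0, -12, 24, -80, 1632/5, -7424/5, 50688/7, -259584/7, …
ICs: h(0) = 0, h′(0) = 0, h′′(0) = -24.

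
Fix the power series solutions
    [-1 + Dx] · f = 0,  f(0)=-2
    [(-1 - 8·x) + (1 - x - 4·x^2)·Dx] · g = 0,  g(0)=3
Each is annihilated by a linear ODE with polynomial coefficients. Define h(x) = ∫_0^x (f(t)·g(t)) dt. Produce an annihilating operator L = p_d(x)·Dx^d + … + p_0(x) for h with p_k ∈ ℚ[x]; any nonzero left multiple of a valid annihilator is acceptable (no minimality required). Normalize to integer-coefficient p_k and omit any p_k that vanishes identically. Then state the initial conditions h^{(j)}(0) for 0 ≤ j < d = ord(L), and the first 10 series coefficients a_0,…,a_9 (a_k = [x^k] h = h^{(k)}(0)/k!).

f: a_k = -2, -2, -1, -1/3, -1/12, -1/60, -1/360, -1/2520, -1/20160, -1/181440, …
g: a_k = 3, 3, 15, 27, 87, 195, 543, 1323, 3495, 8787, …
Sym-product of L_f,L_g gives L₀ (≤ ord 1).
h=∫h₀ ⇒ L = L₀·Dx.
L = (2 + 7·x - 4·x^2)·Dx + (-1 + x + 4·x^2)·Dx^2  (order 2).
h: a_k = 0, -6, -6, -13, -22, -977/20, -5963/60, -26971/120, -831287/1680, -68891713/60480, …
ICs: h(0) = 0, h′(0) = -6.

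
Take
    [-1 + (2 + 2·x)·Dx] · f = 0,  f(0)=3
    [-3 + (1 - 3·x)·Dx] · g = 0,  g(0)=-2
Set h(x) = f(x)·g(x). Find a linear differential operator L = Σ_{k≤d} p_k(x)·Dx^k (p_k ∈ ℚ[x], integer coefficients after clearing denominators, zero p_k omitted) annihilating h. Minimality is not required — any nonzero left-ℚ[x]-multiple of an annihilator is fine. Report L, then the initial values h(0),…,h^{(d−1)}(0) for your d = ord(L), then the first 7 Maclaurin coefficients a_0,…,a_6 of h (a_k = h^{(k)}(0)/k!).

f: a_k = 3, 3/2, -3/8, 3/16, -15/128, 21/256, -63/1024, …
g: a_k = -2, -6, -18, -54, -162, -486, -1458, …
h₀=f·g: eliminate ⇒ L₀, order ≤ 1·1.
L = (7 + 3·x) + (-2 + 4·x + 6·x^2)·Dx  (order 1).
h: a_k = -6, -21, -249/4, -1497/8, -35913/64, -215499/128, -2585925/512, …
ICs: h(0) = -6.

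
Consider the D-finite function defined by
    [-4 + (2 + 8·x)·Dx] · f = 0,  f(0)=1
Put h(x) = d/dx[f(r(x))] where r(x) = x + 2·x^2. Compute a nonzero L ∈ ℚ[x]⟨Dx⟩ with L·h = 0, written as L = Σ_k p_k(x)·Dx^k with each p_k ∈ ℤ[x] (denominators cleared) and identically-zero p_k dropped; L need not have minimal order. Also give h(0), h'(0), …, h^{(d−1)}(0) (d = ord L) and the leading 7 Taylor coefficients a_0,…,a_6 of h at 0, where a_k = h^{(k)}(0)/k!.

L = 2 + (-1 - 8·x - 24·x^2 - 32·x^3)·Dx  (order 1).
h: a_k = 2, 4, -12, 24, -20, -72, 392, …
ICs: h(0) = 2.

f: a_k = 1, 2, -2, 4, -10, 28, -84, …
f∘r: x↦r, Dx↦Dx/r' in L_f ⇒ L₀.
Derive L from L₀ (diff closure).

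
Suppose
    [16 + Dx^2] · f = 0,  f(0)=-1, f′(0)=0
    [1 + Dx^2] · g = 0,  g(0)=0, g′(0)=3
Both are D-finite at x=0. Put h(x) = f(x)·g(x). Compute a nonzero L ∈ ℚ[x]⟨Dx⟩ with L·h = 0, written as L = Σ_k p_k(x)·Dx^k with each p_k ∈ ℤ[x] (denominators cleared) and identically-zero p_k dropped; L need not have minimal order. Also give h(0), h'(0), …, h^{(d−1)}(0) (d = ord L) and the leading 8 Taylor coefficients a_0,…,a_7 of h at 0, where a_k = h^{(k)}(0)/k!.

L = 225 + 34·Dx^2 + Dx^4  (order 4).
h: a_k = 0, -3, 0, 49/2, 0, -1441/40, 0, 37969/1680, …
ICs: h(0) = 0, h′(0) = -3, h′′(0) = 0, h′′′(0) = 147.

f: a_k = -1, 0, 8, 0, -32/3, 0, 256/45, 0, …
g: a_k = 0, 3, 0, -1/2, 0, 1/40, 0, -1/1680, …
Product ⇒ symmetric product L₀, ord ≤ 4.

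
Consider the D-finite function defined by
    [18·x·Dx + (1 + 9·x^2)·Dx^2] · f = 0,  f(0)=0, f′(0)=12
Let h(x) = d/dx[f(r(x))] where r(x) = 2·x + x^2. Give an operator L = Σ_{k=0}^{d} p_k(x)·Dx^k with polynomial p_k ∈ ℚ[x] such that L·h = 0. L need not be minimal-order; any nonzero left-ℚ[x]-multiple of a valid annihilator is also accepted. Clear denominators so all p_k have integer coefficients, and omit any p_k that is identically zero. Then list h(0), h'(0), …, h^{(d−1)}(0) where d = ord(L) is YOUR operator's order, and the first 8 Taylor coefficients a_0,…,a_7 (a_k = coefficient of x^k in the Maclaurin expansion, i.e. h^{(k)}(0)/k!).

L = (-1 + 72·x + 144·x^2 + 108·x^3 + 27·x^4) + (1 + x + 36·x^2 + 72·x^3 + 45·x^4 + 9·x^5)·Dx  (order 1).
h: a_k = 24, 24, -864, -1728, 30024, 93096, -1010880, -4416768, …
ICs: h(0) = 24.

f: a_k = 0, 12, 0, -36, 0, 972/5, 0, -8748/7, …
Substitute x→r, Dx→(1/r')Dx; clear ⇒ L₀.
Differentiate: ansatz ord ≤ ord L₀ ⇒ L.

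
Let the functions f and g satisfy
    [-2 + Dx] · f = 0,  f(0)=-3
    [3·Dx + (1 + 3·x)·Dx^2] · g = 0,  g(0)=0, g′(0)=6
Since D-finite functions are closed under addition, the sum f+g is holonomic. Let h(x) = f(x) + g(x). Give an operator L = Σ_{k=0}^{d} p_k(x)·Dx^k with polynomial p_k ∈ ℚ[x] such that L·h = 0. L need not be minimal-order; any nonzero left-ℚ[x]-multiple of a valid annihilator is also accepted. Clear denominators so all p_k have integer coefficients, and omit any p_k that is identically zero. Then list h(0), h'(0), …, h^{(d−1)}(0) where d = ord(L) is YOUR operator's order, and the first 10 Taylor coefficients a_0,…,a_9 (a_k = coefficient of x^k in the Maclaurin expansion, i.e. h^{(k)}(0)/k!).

L = (-48 - 36·x)·Dx + (14 - 24·x - 36·x^2)·Dx^2 + (5 + 21·x + 18·x^2)·Dx^3  (order 3).
h: a_k = -3, 0, -15, 14, -85/2, 482/5, -3649/15, 65602/105, -688913/420, 4133426/945, …
ICs: h(0) = -3, h′(0) = 0, h′′(0) = -30.

f: a_k = -3, -6, -6, -4, -2, -4/5, -4/15, -8/105, -2/105, -4/945, …
g: a_k = 0, 6, -9, 18, -81/2, 486/5, -243, 4374/7, -6561/4, 4374, …
L₀ := lclm(L_f,L_g); ord L₀ ≤ 1+2.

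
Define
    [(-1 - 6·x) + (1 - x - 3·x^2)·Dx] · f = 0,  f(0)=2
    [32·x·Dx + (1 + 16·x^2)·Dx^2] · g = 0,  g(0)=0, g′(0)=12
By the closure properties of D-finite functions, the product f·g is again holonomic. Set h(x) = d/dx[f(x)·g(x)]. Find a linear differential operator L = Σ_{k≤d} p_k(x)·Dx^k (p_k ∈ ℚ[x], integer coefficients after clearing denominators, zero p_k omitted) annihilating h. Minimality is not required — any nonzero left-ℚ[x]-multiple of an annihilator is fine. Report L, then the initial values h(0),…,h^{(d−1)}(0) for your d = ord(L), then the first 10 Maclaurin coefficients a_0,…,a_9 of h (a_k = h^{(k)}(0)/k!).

f: a_k = 2, 2, 8, 14, 38, 80, 194, 434, 1016, 2318, …
g: a_k = 0, 12, 0, -64, 0, 3072/5, 0, -49152/7, 0, 262144/3, …
Sym-product of L_f,L_g gives L₀ (≤ ord 2).
h=h₀': d/dx-closure on L₀ ⇒ L.
L = (-74 + 8736·x^2 + 18432·x^3 + 82944·x^4) + (25 + 182·x - 48·x^2 + 96·x^3 + 18432·x^4 + 55296·x^5)·Dx + (-3 - 13·x - 167·x^2 - 16·x^3 - 1472·x^4 + 3072·x^5 + 6912·x^6)·Dx^2  (order 2).
h: a_k = 24, 48, -96, 160, 5864, 38784/5, -323128/5, -1499072/35, 44639328/35, 3769520/3, …
ICs: h(0) = 24, h′(0) = 48.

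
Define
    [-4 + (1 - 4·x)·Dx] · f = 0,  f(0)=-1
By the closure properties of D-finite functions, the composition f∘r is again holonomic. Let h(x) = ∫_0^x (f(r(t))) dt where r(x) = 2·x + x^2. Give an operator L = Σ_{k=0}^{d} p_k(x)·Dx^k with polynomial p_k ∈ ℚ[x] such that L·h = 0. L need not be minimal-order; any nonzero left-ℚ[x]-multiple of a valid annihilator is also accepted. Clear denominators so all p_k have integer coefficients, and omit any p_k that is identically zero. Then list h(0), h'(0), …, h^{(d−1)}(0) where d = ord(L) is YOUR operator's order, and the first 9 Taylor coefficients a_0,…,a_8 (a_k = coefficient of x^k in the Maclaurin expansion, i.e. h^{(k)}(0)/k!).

L = (8 + 8·x)·Dx + (-1 + 8·x + 4·x^2)·Dx^2  (order 2).
h: a_k = 0, -1, -4, -68/3, -144, -976, -20672/3, -350272/7, -370944, …
ICs: h(0) = 0, h′(0) = -1.

f: a_k = -1, -4, -16, -64, -256, -1024, -4096, -16384, -65536, …
Change of var in L_f (x↦r) gives L₀.
h=∫₀ˣh₀: take L = L₀·Dx.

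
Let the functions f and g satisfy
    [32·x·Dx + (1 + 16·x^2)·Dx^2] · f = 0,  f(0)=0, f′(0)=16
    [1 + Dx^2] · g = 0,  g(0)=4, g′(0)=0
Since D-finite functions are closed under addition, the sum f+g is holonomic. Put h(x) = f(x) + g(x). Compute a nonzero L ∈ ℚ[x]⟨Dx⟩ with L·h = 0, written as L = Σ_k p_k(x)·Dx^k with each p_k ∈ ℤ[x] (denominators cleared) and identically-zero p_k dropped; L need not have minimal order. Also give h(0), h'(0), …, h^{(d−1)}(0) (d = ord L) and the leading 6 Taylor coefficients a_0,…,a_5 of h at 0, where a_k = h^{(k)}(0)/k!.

f: a_k = 0, 16, 0, -256/3, 0, 4096/5, …
g: a_k = 4, 0, -2, 0, 1/6, 0, …
Sum ⇒ L₀ = lclm(L_f,L_g) in ℚ(x)⟨Dx⟩.
L = (-6112·x + 99328·x^3 + 8192·x^5)·Dx + (-31 + 1072·x^2 + 25344·x^4 + 4096·x^6)·Dx^2 + (-6112·x + 99328·x^3 + 8192·x^5)·Dx^3 + (-31 + 1072·x^2 + 25344·x^4 + 4096·x^6)·Dx^4  (order 4).
h: a_k = 4, 16, -2, -256/3, 1/6, 4096/5, …
ICs: h(0) = 4, h′(0) = 16, h′′(0) = -4, h′′′(0) = -512.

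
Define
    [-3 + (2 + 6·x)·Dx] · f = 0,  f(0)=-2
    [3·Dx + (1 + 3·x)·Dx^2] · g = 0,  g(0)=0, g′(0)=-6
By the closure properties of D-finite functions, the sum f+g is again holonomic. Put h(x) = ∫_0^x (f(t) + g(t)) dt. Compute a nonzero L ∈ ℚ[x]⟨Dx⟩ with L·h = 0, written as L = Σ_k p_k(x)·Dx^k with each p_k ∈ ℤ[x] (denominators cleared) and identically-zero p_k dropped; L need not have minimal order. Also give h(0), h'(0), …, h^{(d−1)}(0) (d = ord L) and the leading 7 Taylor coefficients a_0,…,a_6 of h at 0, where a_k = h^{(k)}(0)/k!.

f: a_k = -2, -3, 9/4, -27/8, 405/64, -1701/128, 15309/512, …
g: a_k = 0, -6, 9, -18, 81/2, -486/5, 243, …
Weyl lclm of L_f,L_g ⇒ L₀ (ord ≤ 3).
Integrate: L := L₀·Dx.
L = 9·Dx^2 + (15 + 45·x)·Dx^3 + (2 + 12·x + 18·x^2)·Dx^4  (order 4).
h: a_k = 0, -2, -9/2, 15/4, -171/32, 2997/320, -23571/1280, …
ICs: h(0) = 0, h′(0) = -2, h′′(0) = -9, h′′′(0) = 45/2.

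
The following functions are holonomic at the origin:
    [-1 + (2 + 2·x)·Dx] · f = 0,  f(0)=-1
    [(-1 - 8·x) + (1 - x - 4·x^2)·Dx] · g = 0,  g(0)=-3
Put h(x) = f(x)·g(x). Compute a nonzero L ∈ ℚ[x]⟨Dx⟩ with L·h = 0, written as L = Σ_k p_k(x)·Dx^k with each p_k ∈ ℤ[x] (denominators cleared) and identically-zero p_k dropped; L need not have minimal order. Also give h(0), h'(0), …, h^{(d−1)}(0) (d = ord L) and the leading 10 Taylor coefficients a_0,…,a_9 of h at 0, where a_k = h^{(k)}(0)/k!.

f: a_k = -1, -1/2, 1/8, -1/16, 5/128, -7/256, 21/1024, -33/2048, 429/32768, -715/65536, …
g: a_k = -3, -3, -15, -27, -87, -195, -543, -1323, -3495, -8787, …
f·g: L₀ = L_f ⊗_s L_g, ord ≤ 1·1.
L = (3 + 17·x + 12·x^2) + (-2 + 10·x^2 + 8·x^3)·Dx  (order 1).
h: a_k = 3, 9/2, 129/8, 549/16, 12633/128, 60423/256, 645885/1024, 3225405/2048, 134278473/32768, 681410931/65536, …
ICs: h(0) = 3.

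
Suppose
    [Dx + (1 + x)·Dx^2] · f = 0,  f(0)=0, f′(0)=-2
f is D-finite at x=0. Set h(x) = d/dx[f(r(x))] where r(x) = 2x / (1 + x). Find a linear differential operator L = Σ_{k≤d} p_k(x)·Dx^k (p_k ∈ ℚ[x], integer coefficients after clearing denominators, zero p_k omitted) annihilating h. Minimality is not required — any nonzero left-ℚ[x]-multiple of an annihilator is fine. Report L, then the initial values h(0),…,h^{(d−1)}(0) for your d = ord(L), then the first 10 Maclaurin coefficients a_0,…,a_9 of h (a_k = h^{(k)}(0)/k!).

f: a_k = 0, -2, 1, -2/3, 1/2, -2/5, 1/3, -2/7, 1/4, -2/9, …
L₀ from L_f via x↦r, Dx↦r'^{-1}Dx.
h=h₀': d/dx-closure on L₀ ⇒ L.
L = (4 + 6·x) + (1 + 4·x + 3·x^2)·Dx  (order 1).
h: a_k = -4, 16, -52, 160, -484, 1456, -4372, 13120, -39364, 118096, …
ICs: h(0) = -4.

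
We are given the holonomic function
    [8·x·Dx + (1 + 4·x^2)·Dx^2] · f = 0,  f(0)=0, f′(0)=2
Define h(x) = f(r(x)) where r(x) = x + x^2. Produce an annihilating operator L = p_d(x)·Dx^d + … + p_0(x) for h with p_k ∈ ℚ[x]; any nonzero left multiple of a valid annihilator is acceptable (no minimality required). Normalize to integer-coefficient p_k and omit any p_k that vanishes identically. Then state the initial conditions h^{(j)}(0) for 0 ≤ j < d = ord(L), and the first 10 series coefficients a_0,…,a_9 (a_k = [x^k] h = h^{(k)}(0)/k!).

f: a_k = 0, 2, 0, -8/3, 0, 32/5, 0, -128/7, 0, 512/9, …
Substitute x→r, Dx→(1/r')Dx; clear ⇒ L₀.
L = (-2 + 8·x + 32·x^2 + 48·x^3 + 24·x^4)·Dx + (1 + 2·x + 4·x^2 + 16·x^3 + 20·x^4 + 8·x^5)·Dx^2  (order 2).
h: a_k = 0, 2, 2, -8/3, -8, -8/5, 88/3, 320/7, -64, -2656/9, …
ICs: h(0) = 0, h′(0) = 2.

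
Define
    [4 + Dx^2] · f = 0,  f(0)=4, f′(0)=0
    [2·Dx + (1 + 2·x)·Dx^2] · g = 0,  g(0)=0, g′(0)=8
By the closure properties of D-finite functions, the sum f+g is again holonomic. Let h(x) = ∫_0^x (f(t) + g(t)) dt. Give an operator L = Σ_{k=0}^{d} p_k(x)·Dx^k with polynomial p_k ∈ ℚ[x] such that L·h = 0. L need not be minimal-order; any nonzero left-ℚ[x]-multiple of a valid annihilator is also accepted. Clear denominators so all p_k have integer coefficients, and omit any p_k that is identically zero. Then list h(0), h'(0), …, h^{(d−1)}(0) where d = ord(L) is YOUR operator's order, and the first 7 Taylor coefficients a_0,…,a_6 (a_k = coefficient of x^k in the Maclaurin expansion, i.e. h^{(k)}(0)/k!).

L = (56 + 32·x + 32·x^2)·Dx^2 + (12 + 40·x + 48·x^2 + 32·x^3)·Dx^3 + (14 + 8·x + 8·x^2)·Dx^4 + (3 + 10·x + 12·x^2 + 8·x^3)·Dx^5  (order 5).
h: a_k = 0, 4, 4, -16/3, 8/3, -8/3, 64/15, …
ICs: h(0) = 0, h′(0) = 4, h′′(0) = 8, h′′′(0) = -32, h′′′′(0) = 64.

f: a_k = 4, 0, -8, 0, 8/3, 0, -16/45, …
g: a_k = 0, 8, -8, 32/3, -16, 128/5, -128/3, …
L₀ := lclm(L_f,L_g); ord L₀ ≤ 2+2.
∫: right-multiply L₀ by Dx.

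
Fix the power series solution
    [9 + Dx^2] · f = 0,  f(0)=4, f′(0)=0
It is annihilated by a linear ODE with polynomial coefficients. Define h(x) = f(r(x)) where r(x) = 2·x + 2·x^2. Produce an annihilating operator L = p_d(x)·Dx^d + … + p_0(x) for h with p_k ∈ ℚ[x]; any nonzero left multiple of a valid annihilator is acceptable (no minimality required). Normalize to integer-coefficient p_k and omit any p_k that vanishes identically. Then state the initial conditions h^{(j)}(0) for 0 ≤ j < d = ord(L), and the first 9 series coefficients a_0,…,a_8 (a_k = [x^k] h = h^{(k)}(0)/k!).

L = (36 + 216·x + 432·x^2 + 288·x^3) - 2·Dx + (1 + 2·x)·Dx^2  (order 2).
h: a_k = 4, 0, -72, -144, 144, 864, 5184/5, -3456/5, -122688/35, …
ICs: h(0) = 4, h′(0) = 0.

f: a_k = 4, 0, -18, 0, 27/2, 0, -81/20, 0, 729/1120, …
Change of var in L_f (x↦r) gives L₀.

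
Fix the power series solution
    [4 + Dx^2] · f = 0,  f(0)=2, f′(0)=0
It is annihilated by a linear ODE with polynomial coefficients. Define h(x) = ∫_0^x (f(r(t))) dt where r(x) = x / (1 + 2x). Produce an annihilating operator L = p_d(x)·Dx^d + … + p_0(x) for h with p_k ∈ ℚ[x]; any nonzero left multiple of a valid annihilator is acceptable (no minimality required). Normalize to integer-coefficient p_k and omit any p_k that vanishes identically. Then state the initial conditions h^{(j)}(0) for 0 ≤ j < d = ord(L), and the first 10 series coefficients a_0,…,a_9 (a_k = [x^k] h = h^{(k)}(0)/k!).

f: a_k = 2, 0, -4, 0, 4/3, 0, -8/45, 0, 4/315, 0, …
Change of var in L_f (x↦r) gives L₀.
h=∫h₀ ⇒ L = L₀·Dx.
L = 4·Dx + (4 + 24·x + 48·x^2 + 32·x^3)·Dx^2 + (1 + 8·x + 24·x^2 + 32·x^3 + 16·x^4)·Dx^3  (order 3).
h: a_k = 0, 2, 0, -4/3, 4, -28/3, 176/9, -12008/315, 348/5, -66796/567, …
ICs: h(0) = 0, h′(0) = 2, h′′(0) = 0.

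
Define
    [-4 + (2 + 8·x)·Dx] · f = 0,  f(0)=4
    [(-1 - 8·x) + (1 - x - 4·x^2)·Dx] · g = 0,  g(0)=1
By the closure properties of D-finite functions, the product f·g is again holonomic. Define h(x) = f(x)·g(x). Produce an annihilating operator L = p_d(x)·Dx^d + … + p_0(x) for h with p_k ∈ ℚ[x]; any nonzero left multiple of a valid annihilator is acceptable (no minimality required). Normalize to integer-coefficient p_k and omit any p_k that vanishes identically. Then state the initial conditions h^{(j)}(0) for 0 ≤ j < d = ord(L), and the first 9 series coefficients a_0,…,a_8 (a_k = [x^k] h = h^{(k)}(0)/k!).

L = (3 + 10·x + 24·x^2) + (-1 - 3·x + 8·x^2 + 16·x^3)·Dx  (order 1).
h: a_k = 4, 12, 20, 84, 124, 572, 732, 4076, 3572, …
ICs: h(0) = 4.

f: a_k = 4, 8, -8, 16, -40, 112, -336, 1056, -3432, …
g: a_k = 1, 1, 5, 9, 29, 65, 181, 441, 1165, …
L₀ := L_f ⊗_s L_g (sym. prod.), ord ≤ 1.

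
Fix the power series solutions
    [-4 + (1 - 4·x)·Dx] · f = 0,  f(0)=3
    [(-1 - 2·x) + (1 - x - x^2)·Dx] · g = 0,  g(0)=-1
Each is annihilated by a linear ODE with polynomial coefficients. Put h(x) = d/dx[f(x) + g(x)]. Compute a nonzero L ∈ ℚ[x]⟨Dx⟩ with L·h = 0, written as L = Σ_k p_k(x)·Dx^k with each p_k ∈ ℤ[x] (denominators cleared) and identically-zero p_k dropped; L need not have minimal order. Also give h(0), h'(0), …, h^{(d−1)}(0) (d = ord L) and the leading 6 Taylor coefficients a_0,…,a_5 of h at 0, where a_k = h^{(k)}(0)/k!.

f: a_k = 3, 12, 48, 192, 768, 3072, …
g: a_k = -1, -1, -2, -3, -5, -8, …
Sum ⇒ L₀ = lclm(L_f,L_g) in ℚ(x)⟨Dx⟩.
Derive L from L₀ (diff closure).
L = (120 + 192·x + 432·x^2 - 96·x^3 + 96·x^4) + (-39 - 48·x + 210·x^2 + 252·x^3 - 48·x^4 + 96·x^5)·Dx + (2 - x - 42·x^2 + 54·x^3 + 7·x^4 + 16·x^6)·Dx^2  (order 2).
h: a_k = 11, 92, 567, 3052, 15320, 73650, …
ICs: h(0) = 11, h′(0) = 92.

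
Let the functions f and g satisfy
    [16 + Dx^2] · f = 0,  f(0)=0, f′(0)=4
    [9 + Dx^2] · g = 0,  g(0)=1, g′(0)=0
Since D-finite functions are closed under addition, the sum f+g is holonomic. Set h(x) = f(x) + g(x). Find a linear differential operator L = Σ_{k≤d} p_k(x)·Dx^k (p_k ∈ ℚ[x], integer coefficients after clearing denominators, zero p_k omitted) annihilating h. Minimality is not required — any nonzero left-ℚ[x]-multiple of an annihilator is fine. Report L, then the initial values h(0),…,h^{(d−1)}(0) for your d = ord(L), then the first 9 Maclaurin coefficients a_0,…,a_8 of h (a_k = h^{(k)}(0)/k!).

f: a_k = 0, 4, 0, -32/3, 0, 128/15, 0, -1024/315, 0, …
g: a_k = 1, 0, -9/2, 0, 27/8, 0, -81/80, 0, 729/4480, …
Sum ⇒ L₀ = lclm(L_f,L_g) in ℚ(x)⟨Dx⟩.
L = 144 + 25·Dx^2 + Dx^4  (order 4).
h: a_k = 1, 4, -9/2, -32/3, 27/8, 128/15, -81/80, -1024/315, 729/4480, …
ICs: h(0) = 1, h′(0) = 4, h′′(0) = -9, h′′′(0) = -64.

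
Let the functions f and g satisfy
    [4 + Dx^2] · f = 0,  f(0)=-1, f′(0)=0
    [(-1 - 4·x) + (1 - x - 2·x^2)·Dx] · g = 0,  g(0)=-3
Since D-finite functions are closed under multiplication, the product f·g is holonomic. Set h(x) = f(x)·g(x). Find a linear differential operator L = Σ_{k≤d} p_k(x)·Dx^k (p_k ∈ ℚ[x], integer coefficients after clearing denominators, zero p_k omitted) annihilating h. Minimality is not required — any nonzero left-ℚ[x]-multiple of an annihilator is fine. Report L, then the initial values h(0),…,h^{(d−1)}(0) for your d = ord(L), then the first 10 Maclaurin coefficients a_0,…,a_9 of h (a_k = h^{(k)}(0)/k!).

f: a_k = -1, 0, 2, 0, -2/3, 0, 4/45, 0, -2/315, 0, …
g: a_k = -3, -3, -9, -15, -33, -63, -129, -255, -513, -1023, …
f·g: L₀ = L_f ⊗_s L_g, ord ≤ 2·1.
L = (4·x + 8·x^2) + (2 + 8·x)·Dx + (-1 + x + 2·x^2)·Dx^2  (order 2).
h: a_k = 3, 3, 3, 9, 17, 35, 1031/15, 2081/15, 29003/105, 19379/35, …
ICs: h(0) = 3, h′(0) = 3.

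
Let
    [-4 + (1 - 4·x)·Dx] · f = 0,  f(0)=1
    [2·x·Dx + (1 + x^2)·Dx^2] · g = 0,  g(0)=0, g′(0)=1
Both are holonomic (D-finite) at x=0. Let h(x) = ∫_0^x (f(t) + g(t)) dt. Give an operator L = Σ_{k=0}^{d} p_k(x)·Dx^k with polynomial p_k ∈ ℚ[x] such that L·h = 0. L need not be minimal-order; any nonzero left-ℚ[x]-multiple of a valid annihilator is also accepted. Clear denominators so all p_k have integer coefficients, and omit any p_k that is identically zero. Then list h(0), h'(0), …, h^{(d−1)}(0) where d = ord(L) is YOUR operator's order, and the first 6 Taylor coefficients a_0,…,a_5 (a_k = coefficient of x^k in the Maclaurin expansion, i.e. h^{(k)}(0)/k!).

L = (-8 + 128·x + 24·x^2)·Dx^2 + (49 - 8·x + 109·x^2 + 24·x^3)·Dx^3 + (-4 + 15·x + 15·x^3 + 4·x^4)·Dx^4  (order 4).
h: a_k = 0, 1, 5/2, 16/3, 191/12, 256/5, …
ICs: h(0) = 0, h′(0) = 1, h′′(0) = 5, h′′′(0) = 32.

f: a_k = 1, 4, 16, 64, 256, 1024, …
g: a_k = 0, 1, 0, -1/3, 0, 1/5, …
Weyl lclm of L_f,L_g ⇒ L₀ (ord ≤ 3).
h=∫h₀ ⇒ L = L₀·Dx.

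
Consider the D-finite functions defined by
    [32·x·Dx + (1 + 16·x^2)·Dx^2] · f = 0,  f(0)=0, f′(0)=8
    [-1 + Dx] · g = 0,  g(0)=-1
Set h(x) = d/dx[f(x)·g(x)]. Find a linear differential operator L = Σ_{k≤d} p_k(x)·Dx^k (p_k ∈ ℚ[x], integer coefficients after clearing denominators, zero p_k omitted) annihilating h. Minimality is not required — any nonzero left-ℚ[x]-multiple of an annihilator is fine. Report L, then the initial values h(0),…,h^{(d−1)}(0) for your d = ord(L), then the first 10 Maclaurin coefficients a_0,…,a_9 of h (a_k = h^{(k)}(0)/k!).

L = (-31 - 64·x + 1568·x^2 - 1024·x^3 + 256·x^4) + (30 + 96·x - 1600·x^2 + 1536·x^3 - 512·x^4)·Dx + (1 - 32·x + 32·x^2 - 512·x^3 + 256·x^4)·Dx^2  (order 2).
h: a_k = -8, -16, 116, 496/3, -1943, -7246/3, 940403/30, 2325068/63, -169134311/336, -1862268947/3240, …
ICs: h(0) = -8, h′(0) = -16.

f: a_k = 0, 8, 0, -128/3, 0, 2048/5, 0, -32768/7, 0, 524288/9, …
g: a_k = -1, -1, -1/2, -1/6, -1/24, -1/120, -1/720, -1/5040, -1/40320, -1/362880, …
Sym-product of L_f,L_g gives L₀ (≤ ord 2).
Differentiate: ansatz ord ≤ ord L₀ ⇒ L.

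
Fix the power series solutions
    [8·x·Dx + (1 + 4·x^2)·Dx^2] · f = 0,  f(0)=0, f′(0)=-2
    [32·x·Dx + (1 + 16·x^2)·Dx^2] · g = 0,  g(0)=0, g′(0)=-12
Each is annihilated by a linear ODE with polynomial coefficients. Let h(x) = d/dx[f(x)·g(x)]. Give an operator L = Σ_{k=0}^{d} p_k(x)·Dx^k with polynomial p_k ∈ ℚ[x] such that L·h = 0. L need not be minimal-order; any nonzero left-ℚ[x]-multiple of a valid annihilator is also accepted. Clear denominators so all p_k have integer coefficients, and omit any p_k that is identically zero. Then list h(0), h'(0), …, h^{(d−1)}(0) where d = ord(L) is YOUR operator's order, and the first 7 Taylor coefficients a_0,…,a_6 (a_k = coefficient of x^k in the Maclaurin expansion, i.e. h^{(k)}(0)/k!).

L = (-1536·x - 51200·x^3 - 262144·x^5 + 655360·x^7 + 6291456·x^9) + (-80 - 6592·x^2 - 92160·x^4 - 229376·x^6 + 2293760·x^8 + 9437184·x^10)·Dx + (-160·x - 4480·x^3 - 30720·x^5 + 69632·x^7 + 1310720·x^9 + 3145728·x^11)·Dx^2 + (-1 - 40·x^2 - 464·x^4 + 29696·x^8 + 163840·x^10 + 262144·x^12)·Dx^3  (order 3).
h: a_k = 0, 48, 0, -640, 0, 44288/5, 0, …
ICs: h(0) = 0, h′(0) = 48, h′′(0) = 0.

f: a_k = 0, -2, 0, 8/3, 0, -32/5, 0, …
g: a_k = 0, -12, 0, 64, 0, -3072/5, 0, …
Product ⇒ symmetric product L₀, ord ≤ 4.
h=h₀': d/dx-closure on L₀ ⇒ L.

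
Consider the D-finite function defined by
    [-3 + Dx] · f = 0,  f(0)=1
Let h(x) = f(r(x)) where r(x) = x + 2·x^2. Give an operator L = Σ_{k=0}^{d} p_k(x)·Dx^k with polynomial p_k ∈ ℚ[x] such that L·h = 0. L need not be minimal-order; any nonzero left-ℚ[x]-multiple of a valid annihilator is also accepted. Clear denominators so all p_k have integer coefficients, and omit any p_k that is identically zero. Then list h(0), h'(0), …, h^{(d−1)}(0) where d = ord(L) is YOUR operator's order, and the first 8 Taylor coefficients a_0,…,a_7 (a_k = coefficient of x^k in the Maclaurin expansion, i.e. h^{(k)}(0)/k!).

L = (-3 - 12·x) + Dx  (order 1).
h: a_k = 1, 3, 21/2, 45/2, 387/8, 3321/40, 11061/80, 112887/560, …
ICs: h(0) = 1.

f: a_k = 1, 3, 9/2, 9/2, 27/8, 81/40, 81/80, 243/560, …
f∘r: x↦r, Dx↦Dx/r' in L_f ⇒ L₀.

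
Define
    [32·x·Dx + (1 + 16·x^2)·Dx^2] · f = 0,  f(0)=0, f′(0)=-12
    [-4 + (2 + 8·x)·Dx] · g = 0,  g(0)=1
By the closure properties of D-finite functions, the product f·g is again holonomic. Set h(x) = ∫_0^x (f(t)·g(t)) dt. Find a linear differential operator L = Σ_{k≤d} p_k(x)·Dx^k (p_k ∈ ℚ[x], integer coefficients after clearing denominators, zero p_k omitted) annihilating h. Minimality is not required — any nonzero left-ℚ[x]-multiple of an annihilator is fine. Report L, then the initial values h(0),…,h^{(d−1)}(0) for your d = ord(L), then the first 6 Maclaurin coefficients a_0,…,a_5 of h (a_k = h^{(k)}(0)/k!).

L = (12 - 64·x - 64·x^2)·Dx + (-4 + 16·x + 192·x^2 + 256·x^3)·Dx^2 + (1 + 8·x + 32·x^2 + 128·x^3 + 256·x^4)·Dx^3  (order 3).
h: a_k = 0, 0, -6, -8, 22, 16, …
ICs: h(0) = 0, h′(0) = 0, h′′(0) = -12.

f: a_k = 0, -12, 0, 64, 0, -3072/5, …
g: a_k = 1, 2, -2, 4, -10, 28, …
L₀ := L_f ⊗_s L_g (sym. prod.), ord ≤ 2.
Integrate: L := L₀·Dx.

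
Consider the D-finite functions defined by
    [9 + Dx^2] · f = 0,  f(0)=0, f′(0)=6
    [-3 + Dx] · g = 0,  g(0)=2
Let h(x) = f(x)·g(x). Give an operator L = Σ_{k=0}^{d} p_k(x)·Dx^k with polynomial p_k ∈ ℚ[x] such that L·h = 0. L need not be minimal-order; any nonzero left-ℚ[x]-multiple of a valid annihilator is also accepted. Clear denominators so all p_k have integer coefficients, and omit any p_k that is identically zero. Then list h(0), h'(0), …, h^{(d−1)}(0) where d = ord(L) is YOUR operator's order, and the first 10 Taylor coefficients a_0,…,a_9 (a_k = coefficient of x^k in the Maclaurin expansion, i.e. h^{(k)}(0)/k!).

L = 18 - 6·Dx + Dx^2  (order 2).
h: a_k = 0, 12, 36, 36, 0, -162/5, -162/5, -486/35, 0, 243/70, …
ICs: h(0) = 0, h′(0) = 12.

f: a_k = 0, 6, 0, -9, 0, 81/20, 0, -243/280, 0, 243/2240, …
g: a_k = 2, 6, 9, 9, 27/4, 81/20, 81/40, 243/280, 729/2240, 243/2240, …
h₀=f·g: eliminate ⇒ L₀, order ≤ 2·1.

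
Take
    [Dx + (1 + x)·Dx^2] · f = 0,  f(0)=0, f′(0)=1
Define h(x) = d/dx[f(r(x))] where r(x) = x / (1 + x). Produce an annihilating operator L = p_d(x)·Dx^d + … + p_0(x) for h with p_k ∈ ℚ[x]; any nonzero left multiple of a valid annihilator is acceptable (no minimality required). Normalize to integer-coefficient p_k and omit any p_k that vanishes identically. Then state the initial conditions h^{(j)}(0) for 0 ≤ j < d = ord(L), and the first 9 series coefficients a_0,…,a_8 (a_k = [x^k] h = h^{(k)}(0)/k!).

f: a_k = 0, 1, -1/2, 1/3, -1/4, 1/5, -1/6, 1/7, -1/8, …
Substitute x→r, Dx→(1/r')Dx; clear ⇒ L₀.
Differentiate: ansatz ord ≤ ord L₀ ⇒ L.
L = (3 + 4·x) + (1 + 3·x + 2·x^2)·Dx  (order 1).
h: a_k = 1, -3, 7, -15, 31, -63, 127, -255, 511, …
ICs: h(0) = 1.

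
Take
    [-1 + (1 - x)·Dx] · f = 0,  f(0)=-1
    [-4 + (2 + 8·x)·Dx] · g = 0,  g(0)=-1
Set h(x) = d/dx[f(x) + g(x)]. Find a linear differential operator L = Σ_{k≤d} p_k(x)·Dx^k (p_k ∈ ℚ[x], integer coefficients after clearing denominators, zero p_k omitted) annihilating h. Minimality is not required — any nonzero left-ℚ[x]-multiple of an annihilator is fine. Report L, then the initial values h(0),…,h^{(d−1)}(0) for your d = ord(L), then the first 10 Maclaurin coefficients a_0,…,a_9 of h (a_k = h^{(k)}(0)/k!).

L = (-18 - 12·x) + (3 - 36·x - 42·x^2)·Dx + (2 + 9·x + x^2 - 12·x^3)·Dx^2  (order 2).
h: a_k = -3, 2, -15, 36, -145, 498, -1855, 6856, -25749, 97230, …
ICs: h(0) = -3, h′(0) = 2.

f: a_k = -1, -1, -1, -1, -1, -1, -1, -1, -1, -1, …
g: a_k = -1, -2, 2, -4, 10, -28, 84, -264, 858, -2860, …
h₀=f+g: left-lcm gives L₀, ord ≤ 2.
h=h₀': d/dx-closure on L₀ ⇒ L.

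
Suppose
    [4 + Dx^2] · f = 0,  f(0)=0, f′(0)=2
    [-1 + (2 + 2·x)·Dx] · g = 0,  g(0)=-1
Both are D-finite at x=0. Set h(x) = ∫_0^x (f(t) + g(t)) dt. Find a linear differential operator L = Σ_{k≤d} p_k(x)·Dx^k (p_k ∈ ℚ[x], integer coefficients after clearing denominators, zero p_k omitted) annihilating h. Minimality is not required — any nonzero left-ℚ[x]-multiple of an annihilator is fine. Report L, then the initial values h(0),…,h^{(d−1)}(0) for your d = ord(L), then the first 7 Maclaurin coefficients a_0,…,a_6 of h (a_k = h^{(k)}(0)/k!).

f: a_k = 0, 2, 0, -4/3, 0, 4/15, 0, …
g: a_k = -1, -1/2, 1/8, -1/16, 5/128, -7/256, 21/1024, …
Sum ⇒ L₀ = lclm(L_f,L_g) in ℚ(x)⟨Dx⟩.
h=∫h₀ ⇒ L = L₀·Dx.
L = (-76 - 128·x - 64·x^2)·Dx + (120 + 376·x + 384·x^2 + 128·x^3)·Dx^2 + (-19 - 32·x - 16·x^2)·Dx^3 + (30 + 94·x + 96·x^2 + 32·x^3)·Dx^4  (order 4).
h: a_k = 0, -1, 3/4, 1/24, -67/192, 1/128, 919/23040, …
ICs: h(0) = 0, h′(0) = -1, h′′(0) = 3/2, h′′′(0) = 1/4.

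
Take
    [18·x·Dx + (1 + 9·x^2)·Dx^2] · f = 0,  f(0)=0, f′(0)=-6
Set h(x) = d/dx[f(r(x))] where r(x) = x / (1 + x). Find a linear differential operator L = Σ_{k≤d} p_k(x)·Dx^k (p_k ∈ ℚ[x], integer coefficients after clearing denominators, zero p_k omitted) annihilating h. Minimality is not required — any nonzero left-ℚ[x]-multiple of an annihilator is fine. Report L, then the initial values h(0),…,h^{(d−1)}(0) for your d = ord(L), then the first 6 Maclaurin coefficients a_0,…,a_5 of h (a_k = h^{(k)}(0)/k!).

f: a_k = 0, -6, 0, 18, 0, -486/5, …
f∘r: x↦r, Dx↦Dx/r' in L_f ⇒ L₀.
h=h₀': d/dx-closure on L₀ ⇒ L.
L = (2 + 20·x) + (1 + 2·x + 10·x^2)·Dx  (order 1).
h: a_k = -6, 12, 36, -192, 24, 1872, …
ICs: h(0) = -6.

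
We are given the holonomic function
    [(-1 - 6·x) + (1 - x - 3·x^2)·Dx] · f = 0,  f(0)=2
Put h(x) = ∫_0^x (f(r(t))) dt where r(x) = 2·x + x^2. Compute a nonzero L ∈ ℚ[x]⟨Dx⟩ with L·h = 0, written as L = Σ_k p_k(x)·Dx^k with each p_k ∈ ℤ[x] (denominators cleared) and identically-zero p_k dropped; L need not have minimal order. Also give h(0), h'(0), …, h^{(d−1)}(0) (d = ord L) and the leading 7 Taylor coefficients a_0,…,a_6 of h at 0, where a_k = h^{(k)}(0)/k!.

L = (2 + 26·x + 36·x^2 + 12·x^3)·Dx + (-1 + 2·x + 13·x^2 + 12·x^3 + 3·x^4)·Dx^2  (order 2).
h: a_k = 0, 2, 2, 34/3, 36, 784/5, 1930/3, …
ICs: h(0) = 0, h′(0) = 2.

f: a_k = 2, 2, 8, 14, 38, 80, 194, …
f∘r: x↦r, Dx↦Dx/r' in L_f ⇒ L₀.
Integrate: L := L₀·Dx.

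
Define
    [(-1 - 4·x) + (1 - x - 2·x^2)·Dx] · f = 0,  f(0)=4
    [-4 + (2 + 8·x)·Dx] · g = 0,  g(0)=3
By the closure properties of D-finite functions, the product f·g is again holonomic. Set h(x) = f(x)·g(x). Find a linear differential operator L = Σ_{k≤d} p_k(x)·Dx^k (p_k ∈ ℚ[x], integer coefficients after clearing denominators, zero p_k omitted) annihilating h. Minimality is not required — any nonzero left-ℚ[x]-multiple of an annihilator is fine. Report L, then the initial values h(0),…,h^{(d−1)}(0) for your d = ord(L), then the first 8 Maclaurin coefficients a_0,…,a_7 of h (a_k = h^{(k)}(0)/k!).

f: a_k = 4, 4, 12, 20, 44, 84, 172, 340, …
g: a_k = 3, 6, -6, 12, -30, 84, -252, 792, …
L₀ := L_f ⊗_s L_g (sym. prod.), ord ≤ 1.
L = (3 + 6·x + 12·x^2) + (-1 - 3·x + 6·x^2 + 8·x^3)·Dx  (order 1).
h: a_k = 12, 36, 36, 156, 108, 756, -36, 4644, …
ICs: h(0) = 12.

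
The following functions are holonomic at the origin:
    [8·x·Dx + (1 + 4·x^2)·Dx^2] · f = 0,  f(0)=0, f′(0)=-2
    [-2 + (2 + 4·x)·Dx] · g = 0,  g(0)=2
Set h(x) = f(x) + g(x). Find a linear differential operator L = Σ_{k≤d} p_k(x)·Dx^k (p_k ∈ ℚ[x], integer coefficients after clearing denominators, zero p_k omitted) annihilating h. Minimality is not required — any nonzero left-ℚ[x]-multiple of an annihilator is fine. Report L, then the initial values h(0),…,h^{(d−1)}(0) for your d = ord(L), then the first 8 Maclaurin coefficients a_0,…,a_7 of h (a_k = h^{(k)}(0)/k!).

f: a_k = 0, -2, 0, 8/3, 0, -32/5, 0, 128/7, …
g: a_k = 2, 2, -1, 1, -5/4, 7/4, -21/8, 33/8, …
L₀ := lclm(L_f,L_g); ord L₀ ≤ 2+1.
L = (-8 - 40·x + 96·x^2 + 96·x^3)·Dx + (-11 - 32·x + 40·x^2 + 384·x^3 + 336·x^4)·Dx^2 + (-1 + 6·x + 24·x^2 + 48·x^3 + 112·x^4 + 96·x^5)·Dx^3  (order 3).
h: a_k = 2, 0, -1, 11/3, -5/4, -93/20, -21/8, 1255/56, …
ICs: h(0) = 2, h′(0) = 0, h′′(0) = -2.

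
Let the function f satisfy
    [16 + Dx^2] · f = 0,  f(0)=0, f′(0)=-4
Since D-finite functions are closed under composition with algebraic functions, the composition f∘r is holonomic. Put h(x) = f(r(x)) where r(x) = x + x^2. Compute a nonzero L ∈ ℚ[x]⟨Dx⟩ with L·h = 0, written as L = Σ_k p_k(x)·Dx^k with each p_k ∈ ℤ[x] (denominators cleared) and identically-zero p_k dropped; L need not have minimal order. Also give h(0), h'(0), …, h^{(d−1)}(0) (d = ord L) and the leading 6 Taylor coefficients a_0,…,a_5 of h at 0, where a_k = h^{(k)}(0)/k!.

f: a_k = 0, -4, 0, 32/3, 0, -128/15, …
Change of var in L_f (x↦r) gives L₀.
L = (16 + 96·x + 192·x^2 + 128·x^3) - 2·Dx + (1 + 2·x)·Dx^2  (order 2).
h: a_k = 0, -4, -4, 32/3, 32, 352/15, …
ICs: h(0) = 0, h′(0) = -4.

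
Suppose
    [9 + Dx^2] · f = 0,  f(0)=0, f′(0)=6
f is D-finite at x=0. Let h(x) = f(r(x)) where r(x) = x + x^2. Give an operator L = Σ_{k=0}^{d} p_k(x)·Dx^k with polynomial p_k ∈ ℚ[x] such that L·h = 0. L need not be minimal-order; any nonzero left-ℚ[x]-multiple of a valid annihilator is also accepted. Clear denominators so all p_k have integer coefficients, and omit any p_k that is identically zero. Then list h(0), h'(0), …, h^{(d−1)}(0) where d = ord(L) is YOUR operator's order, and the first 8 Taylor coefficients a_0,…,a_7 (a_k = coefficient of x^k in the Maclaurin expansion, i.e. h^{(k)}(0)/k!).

L = (9 + 54·x + 108·x^2 + 72·x^3) - 2·Dx + (1 + 2·x)·Dx^2  (order 2).
h: a_k = 0, 6, 6, -9, -27, -459/20, 45/4, 11097/280, …
ICs: h(0) = 0, h′(0) = 6.

f: a_k = 0, 6, 0, -9, 0, 81/20, 0, -243/280, …
Substitute x→r, Dx→(1/r')Dx; clear ⇒ L₀.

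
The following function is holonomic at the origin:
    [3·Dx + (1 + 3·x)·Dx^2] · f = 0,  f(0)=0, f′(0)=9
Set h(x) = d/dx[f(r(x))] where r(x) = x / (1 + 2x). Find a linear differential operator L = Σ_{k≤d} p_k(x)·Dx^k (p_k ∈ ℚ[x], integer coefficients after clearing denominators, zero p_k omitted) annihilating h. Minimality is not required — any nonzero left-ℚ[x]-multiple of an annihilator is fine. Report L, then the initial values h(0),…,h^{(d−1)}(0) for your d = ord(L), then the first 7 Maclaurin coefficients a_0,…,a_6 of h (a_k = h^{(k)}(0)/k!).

f: a_k = 0, 9, -27/2, 27, -243/4, 729/5, -729/2, …
h₀=f(r): pull back L_f along r ⇒ L₀.
h=h₀': d/dx-closure on L₀ ⇒ L.
L = (7 + 20·x) + (1 + 7·x + 10·x^2)·Dx  (order 1).
h: a_k = 9, -63, 351, -1827, 9279, -46683, 233991, …
ICs: h(0) = 9.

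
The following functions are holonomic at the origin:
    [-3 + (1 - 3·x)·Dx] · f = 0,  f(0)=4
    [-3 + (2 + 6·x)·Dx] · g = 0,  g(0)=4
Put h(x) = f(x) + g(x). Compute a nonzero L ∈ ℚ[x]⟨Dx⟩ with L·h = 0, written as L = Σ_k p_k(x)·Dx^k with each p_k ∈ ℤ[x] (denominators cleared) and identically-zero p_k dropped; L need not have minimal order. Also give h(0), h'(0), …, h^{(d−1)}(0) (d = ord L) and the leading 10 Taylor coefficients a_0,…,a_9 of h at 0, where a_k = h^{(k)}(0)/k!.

L = (-45 - 81·x) + (27 + 126·x + 243·x^2)·Dx + (-2 - 18·x + 18·x^2 + 162·x^3)·Dx^2  (order 2).
h: a_k = 8, 18, 63/2, 459/4, 9963/32, 63909/64, 731187/256, 4551147/512, 212176179/8192, 1304018433/16384, …
ICs: h(0) = 8, h′(0) = 18.

f: a_k = 4, 12, 36, 108, 324, 972, 2916, 8748, 26244, 78732, …
g: a_k = 4, 6, -9/2, 27/4, -405/32, 1701/64, -15309/256, 72171/512, -2814669/8192, 14073345/16384, …
L₀ := lclm(L_f,L_g); ord L₀ ≤ 1+1.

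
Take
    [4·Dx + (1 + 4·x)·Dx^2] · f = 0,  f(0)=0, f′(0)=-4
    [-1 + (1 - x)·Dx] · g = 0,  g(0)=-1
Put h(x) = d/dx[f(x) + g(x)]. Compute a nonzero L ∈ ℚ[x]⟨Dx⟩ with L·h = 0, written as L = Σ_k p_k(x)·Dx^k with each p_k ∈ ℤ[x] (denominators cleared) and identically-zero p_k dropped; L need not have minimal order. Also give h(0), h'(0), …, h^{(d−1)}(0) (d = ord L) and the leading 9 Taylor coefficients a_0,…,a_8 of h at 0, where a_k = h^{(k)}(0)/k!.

f: a_k = 0, -4, 8, -64/3, 64, -1024/5, 2048/3, -16384/7, 8192, …
g: a_k = -1, -1, -1, -1, -1, -1, -1, -1, -1, …
h₀=f+g: left-lcm gives L₀, ord ≤ 3.
h₀' ⇒ L via d/dx closure of L₀.
L = (-44 - 16·x) + (13 - 56·x - 32·x^2)·Dx + (3 + 11·x - 6·x^2 - 8·x^3)·Dx^2  (order 2).
h: a_k = -5, 14, -67, 252, -1029, 4090, -16391, 65528, -262153, …
ICs: h(0) = -5, h′(0) = 14.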